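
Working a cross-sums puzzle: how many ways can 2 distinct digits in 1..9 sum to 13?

3

2 distinct digits from 1–9 sum between 3 and 17.
Enumerating: {4,9}, {5,8}, {6,7}.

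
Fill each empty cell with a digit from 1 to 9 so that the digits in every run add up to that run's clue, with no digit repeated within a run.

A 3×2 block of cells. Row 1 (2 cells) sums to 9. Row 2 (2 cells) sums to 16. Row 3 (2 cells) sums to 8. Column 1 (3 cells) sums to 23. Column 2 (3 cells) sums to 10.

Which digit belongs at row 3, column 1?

6

16 in 2 cells must be {7,9}; 23 in 3 cells must be {6,8,9}.
The 16 across and the 23 down share only 9, so (2,1) = 9.
(2,2) = 16 − 9 = 7 completes the 16 across.
Given what's placed, (3,1) must be 6 to fit the 8 across and 23 down.
(3,2) = 8 − 6 = 2 completes the 8 across.
(1,1) = 23 − 15 = 8 completes the 23 down.
(1,2) = 9 − 8 = 1 completes the 9 across.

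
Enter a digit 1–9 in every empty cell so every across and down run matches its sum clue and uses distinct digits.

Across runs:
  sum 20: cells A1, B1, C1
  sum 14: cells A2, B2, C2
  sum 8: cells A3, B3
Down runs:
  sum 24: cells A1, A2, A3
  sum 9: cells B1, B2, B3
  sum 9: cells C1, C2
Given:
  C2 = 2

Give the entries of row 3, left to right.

24 in 3 cells must be {7,8,9}.
C1 = 9 − 2 = 7 completes the 9 down.
A3 = 7: only digit in both the 8-across and 24-down candidate sets.
B3 = 8 − 7 = 1 completes the 8 across.
Given what's placed, B1 must be 5 to fit the 20 across and 9 down.
B2 = 9 − 6 = 3 completes the 9 down.
A1 = 20 − 12 = 8 completes the 20 across.
A2 = 14 − 5 = 9 completes the 14 across.

7 1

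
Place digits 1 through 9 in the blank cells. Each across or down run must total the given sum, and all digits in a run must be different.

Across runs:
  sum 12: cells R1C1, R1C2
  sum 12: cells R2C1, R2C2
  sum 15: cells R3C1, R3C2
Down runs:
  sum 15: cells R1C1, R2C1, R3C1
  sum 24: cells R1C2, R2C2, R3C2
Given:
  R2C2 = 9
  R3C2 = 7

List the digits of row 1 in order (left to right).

4 8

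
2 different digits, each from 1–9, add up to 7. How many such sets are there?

2 distinct digits from 1–9 sum between 3 and 17.
Enumerating: {1,6}, {2,5}, {3,4}.

3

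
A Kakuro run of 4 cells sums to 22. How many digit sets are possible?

11

4 distinct digits from 1–9 sum between 10 and 30.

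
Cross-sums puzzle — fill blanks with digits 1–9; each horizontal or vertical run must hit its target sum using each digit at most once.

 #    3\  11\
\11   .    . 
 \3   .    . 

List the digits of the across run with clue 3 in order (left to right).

3 in 2 cells must be {1,2}.
The 11 across and the 3 down share only 2, so R1C1 = 2.
R1C2 = 11 − 2 = 9 completes the 11 across.
R2C1 = 3 − 2 = 1 completes the 3 down.
R2C2 = 3 − 1 = 2 completes the 3 across.

1 2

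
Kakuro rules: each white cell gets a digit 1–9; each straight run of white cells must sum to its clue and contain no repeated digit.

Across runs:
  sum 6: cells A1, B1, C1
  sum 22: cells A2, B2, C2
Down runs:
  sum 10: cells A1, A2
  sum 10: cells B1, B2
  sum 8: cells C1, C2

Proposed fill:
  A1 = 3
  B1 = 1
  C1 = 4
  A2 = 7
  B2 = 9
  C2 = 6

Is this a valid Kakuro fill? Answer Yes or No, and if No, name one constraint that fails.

No — the down run C1–C2 sums to 10, not 8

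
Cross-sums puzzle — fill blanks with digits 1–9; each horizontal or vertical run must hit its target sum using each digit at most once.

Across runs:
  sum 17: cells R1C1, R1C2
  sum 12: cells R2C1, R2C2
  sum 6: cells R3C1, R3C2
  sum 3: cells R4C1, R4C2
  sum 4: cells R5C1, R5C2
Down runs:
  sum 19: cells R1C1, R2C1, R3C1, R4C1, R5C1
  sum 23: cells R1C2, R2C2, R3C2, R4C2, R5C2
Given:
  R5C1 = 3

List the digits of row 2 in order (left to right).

5, 7

17 in 2 cells must be {8,9}; 3 in 2 cells must be {1,2}; 4 in 2 cells must be {1,3}.
R5C2 = 4 − 3 = 1 completes the 4 across.
R4C2 = 2: the only remaining digit allowed by both the 3 across and the 23 down.
R4C1 = 3 − 2 = 1 completes the 3 across.
No cell is forced outright now. R3C2 can only be 4 or 5 (the digits allowed by both its 6 across and its 23 down). If R3C2 = 5: then R3C1 would have to be in {1} for the 6 across but in {2,4,5,6,7,8,9} for the 19 down — contradiction. So R3C2 = 4.
Given what's placed, R1C2 must be 9 to fit the 17 across and 23 down.
R2C2 = 23 − 16 = 7 completes the 23 down.
R3C1 = 6 − 4 = 2 completes the 6 across.
R1C1 = 17 − 9 = 8 completes the 17 across.
R2C1 = 12 − 7 = 5 completes the 12 across.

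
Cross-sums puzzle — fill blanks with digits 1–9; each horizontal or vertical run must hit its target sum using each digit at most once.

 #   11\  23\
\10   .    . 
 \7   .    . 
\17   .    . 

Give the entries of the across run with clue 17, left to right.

17 in 2 cells must be {8,9}; 23 in 3 cells must be {6,8,9}.
The 7 across and the 23 down share only 6, so R2C2 = 6.
The 17 across and the 11 down share only 8, so R3C1 = 8.
R3C2 = 17 − 8 = 9 completes the 17 across.
R1C2 = 23 − 15 = 8 completes the 23 down.
R2C1 = 7 − 6 = 1 completes the 7 across.
R1C1 = 10 − 8 = 2 completes the 10 across.

8 9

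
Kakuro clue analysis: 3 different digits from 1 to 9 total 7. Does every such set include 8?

No

The only way to make 7 from 3 distinct digits is {1,2,4}, which does not contain 8.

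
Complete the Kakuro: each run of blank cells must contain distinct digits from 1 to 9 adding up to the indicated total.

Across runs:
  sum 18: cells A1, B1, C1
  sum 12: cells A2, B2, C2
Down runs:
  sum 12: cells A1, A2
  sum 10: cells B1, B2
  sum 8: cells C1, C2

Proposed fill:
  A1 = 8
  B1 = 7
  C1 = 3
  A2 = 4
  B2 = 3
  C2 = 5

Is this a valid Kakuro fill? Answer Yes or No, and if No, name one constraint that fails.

Across: 8+7+3=18; 4+3+5=12. Down: 8+4=12; 7+3=10; 3+5=8. No digit repeats within any run.

Yes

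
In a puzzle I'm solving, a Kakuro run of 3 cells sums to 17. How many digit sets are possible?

7

3 distinct digits from 1–9 sum between 6 and 24.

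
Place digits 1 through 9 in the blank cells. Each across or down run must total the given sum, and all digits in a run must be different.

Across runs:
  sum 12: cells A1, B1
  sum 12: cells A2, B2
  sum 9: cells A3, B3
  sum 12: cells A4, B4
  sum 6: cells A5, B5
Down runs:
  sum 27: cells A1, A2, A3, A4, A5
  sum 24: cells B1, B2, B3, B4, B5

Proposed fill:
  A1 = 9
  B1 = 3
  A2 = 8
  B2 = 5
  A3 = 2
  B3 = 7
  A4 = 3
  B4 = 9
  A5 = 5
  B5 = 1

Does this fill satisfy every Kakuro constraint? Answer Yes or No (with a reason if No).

No — the across run A2–B2 sums to 13, not 12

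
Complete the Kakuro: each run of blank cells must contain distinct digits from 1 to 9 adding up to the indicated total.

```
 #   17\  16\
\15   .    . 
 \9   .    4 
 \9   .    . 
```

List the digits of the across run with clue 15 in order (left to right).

R2C1 = 9 − 4 = 5 completes the 9 across.
Nothing is forced directly, so branch on R1C1, whose candidates are 8 or 9. If R1C1 = 9: then R1C2 would have to be in {6} for the 15 across but in {3,5,7,9} for the 16 down — contradiction. So R1C1 = 8.
R1C2 = 15 − 8 = 7 completes the 15 across.
R3C1 = 17 − 13 = 4 completes the 17 down.
R3C2 = 9 − 4 = 5 completes the 9 across.

8 7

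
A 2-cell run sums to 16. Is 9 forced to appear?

Yes

The only way to make 16 from 2 distinct digits is {7,9}, which contains 9.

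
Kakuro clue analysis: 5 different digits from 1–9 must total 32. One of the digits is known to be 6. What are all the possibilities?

{2,6,7,8,9}; {4,5,6,8,9}

5 distinct digits from 1–9 sum between 15 and 35.
Keeping only sets containing 6.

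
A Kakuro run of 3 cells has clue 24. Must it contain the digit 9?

The only way to make 24 from 3 distinct digits is {7,8,9}, which contains 9.

Yes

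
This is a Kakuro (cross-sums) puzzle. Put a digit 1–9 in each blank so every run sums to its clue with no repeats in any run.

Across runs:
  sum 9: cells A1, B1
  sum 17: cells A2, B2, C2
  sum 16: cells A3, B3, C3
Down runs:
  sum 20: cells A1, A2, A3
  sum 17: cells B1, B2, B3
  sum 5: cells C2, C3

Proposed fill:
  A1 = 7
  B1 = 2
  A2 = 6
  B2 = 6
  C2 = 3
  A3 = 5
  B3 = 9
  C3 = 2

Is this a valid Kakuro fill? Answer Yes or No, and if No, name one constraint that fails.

No — the down run A1–A3 sums to 18, not 20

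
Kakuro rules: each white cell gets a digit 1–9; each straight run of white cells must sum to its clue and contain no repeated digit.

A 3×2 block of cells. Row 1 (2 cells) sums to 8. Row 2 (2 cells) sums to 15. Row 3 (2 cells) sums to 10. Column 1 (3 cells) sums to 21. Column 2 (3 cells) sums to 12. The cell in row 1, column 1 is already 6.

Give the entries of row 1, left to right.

(1,2) = 8 − 6 = 2 completes the 8 across.
No cell is forced outright now. (2,1) can only be 7 or 8 (the digits allowed by both its 15 across and its 21 down). If (2,1) = 7: then (2,2) would have to be in {8} for the 15 across but in {1,3,4,6,7,9} for the 12 down — contradiction. So (2,1) = 8.
(2,2) = 15 − 8 = 7 completes the 15 across.
(3,1) = 21 − 14 = 7 completes the 21 down.
(3,2) = 10 − 7 = 3 completes the 10 across.

6 2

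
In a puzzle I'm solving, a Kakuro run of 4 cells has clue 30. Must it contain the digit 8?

Yes

The only way to make 30 from 4 distinct digits is {6,7,8,9}, which contains 8.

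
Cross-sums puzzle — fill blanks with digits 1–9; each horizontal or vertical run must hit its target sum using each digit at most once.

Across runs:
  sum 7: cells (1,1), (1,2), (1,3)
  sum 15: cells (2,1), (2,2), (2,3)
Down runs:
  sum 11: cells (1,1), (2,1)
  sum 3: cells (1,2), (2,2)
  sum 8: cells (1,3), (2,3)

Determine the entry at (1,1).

4

7 in 3 cells must be {1,2,4}; 3 in 2 cells must be {1,2}.
Nothing is forced directly, so branch on (1,1), whose candidates are 2 or 4. If (1,1) = 2: that forces (1,2) = 1, after which (1,3) would have to be in {4} for the 7 across but in {1,2,3,5,6,7} for the 8 down — contradiction. So (1,1) = 4.
(2,1) = 11 − 4 = 7 completes the 11 down.
Given what's placed, (2,2) must be 2 to fit the 15 across and 3 down.
(2,3) = 15 − 9 = 6 completes the 15 across.
(1,2) = 3 − 2 = 1 completes the 3 down.
(1,3) = 7 − 5 = 2 completes the 7 across.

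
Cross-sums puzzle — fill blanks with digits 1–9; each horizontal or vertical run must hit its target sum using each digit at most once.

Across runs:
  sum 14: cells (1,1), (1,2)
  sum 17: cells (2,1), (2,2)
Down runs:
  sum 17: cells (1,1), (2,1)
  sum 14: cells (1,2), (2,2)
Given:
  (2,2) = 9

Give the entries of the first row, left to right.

9, 5

17 in 2 cells must be {8,9}.
(1,2) = 14 − 9 = 5 completes the 14 down.
(2,1) = 17 − 9 = 8 completes the 17 across.
(1,1) = 14 − 5 = 9 completes the 14 across.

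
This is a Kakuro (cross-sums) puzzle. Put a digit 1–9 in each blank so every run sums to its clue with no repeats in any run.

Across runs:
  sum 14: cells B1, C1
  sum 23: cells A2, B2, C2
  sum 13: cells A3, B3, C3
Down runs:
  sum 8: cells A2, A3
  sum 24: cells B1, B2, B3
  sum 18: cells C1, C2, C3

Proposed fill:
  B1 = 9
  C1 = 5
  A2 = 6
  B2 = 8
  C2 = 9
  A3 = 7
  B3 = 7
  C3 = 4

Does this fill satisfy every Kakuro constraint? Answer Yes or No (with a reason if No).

No — the across run A3–C3 sums to 18, not 13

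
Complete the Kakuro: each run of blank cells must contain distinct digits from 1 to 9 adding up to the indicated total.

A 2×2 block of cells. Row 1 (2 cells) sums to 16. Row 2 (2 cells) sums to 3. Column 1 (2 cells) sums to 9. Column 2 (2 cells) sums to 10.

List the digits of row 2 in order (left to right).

2, 1

16 in 2 cells must be {7,9}; 3 in 2 cells must be {1,2}.
The 16 across and the 9 down share only 7, so (1,1) = 7.
(1,2) = 16 − 7 = 9 completes the 16 across.
(2,1) = 9 − 7 = 2 completes the 9 down.
(2,2) = 3 − 2 = 1 completes the 3 across.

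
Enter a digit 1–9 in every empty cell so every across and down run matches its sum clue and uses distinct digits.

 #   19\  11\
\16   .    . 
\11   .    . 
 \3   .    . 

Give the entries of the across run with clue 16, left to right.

9, 7

16 in 2 cells must be {7,9}; 3 in 2 cells must be {1,2}.
The 16 across and the 11 down share only 7, so R1C2 = 7.
Given what's placed, R2C2 must be 3 to fit the 11 across and 11 down.
R3C1 = 2: only digit in both the 3-across and 19-down candidate sets.
R3C2 = 3 − 2 = 1 completes the 3 across.
R1C1 = 16 − 7 = 9 completes the 16 across.
R2C1 = 11 − 3 = 8 completes the 11 across.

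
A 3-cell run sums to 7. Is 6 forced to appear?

The only way to make 7 from 3 distinct digits is {1,2,4}, which does not contain 6.

No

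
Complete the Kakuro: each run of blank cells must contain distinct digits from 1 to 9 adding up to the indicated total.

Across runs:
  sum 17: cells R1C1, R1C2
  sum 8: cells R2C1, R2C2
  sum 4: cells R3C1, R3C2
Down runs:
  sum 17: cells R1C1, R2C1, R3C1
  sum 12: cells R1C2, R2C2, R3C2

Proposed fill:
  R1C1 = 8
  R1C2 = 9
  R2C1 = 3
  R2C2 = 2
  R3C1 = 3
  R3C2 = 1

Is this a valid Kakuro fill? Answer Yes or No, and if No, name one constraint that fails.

No — the across run R2C1–R2C2 sums to 5, not 8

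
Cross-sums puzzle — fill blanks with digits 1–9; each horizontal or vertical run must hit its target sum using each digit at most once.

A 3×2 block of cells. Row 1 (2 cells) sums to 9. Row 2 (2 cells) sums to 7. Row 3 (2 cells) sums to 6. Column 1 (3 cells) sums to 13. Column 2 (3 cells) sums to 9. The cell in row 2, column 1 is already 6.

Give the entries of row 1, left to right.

(2,2) = 7 − 6 = 1 completes the 7 across.
Nothing is forced directly, so branch on (3,2), whose candidates are 2 or 5. If (3,2) = 5: that forces (1,2) = 3, after which (3,1) would have to be in {1} for the 6 across but in {2,3,4,5} for the 13 down — contradiction. So (3,2) = 2.
(1,2) = 9 − 3 = 6 completes the 9 down.
(3,1) = 6 − 2 = 4 completes the 6 across.
(1,1) = 9 − 6 = 3 completes the 9 across.

3 6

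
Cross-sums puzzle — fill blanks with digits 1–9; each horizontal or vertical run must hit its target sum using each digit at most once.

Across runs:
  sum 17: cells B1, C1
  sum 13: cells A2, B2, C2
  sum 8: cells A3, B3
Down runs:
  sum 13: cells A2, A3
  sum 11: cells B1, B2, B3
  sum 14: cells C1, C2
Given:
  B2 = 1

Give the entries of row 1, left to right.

8, 9

17 in 2 cells must be {8,9}.
B1 = 8: the only remaining digit allowed by both the 17 across and the 11 down.
C1 = 17 − 8 = 9 completes the 17 across.
C2 = 14 − 9 = 5 completes the 14 down.
B3 = 11 − 9 = 2 completes the 11 down.
A2 = 13 − 6 = 7 completes the 13 across.
A3 = 8 − 2 = 6 completes the 8 across.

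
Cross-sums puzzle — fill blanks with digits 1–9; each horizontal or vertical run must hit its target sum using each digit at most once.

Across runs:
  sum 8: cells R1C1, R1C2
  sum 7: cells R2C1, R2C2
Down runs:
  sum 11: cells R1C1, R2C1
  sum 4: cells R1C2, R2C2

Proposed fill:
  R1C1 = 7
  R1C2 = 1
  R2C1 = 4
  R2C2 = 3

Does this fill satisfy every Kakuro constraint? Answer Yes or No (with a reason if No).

Yes

Across: 7+1=8; 4+3=7. Down: 7+4=11; 1+3=4. No digit repeats within any run.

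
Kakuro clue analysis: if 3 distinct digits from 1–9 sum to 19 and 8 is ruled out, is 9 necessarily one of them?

Every partition of 19 into 3 distinct digits under that restriction includes 9: {3,7,9}, {4,6,9}.

Yes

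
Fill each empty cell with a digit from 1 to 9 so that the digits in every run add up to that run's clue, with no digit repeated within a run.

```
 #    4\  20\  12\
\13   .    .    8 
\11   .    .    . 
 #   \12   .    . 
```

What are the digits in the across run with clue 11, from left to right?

4 in 2 cells must be {1,3}.
Given what's placed, R3C3 must be 3 to fit the 12 across and 12 down.
R2C3 = 12 − 11 = 1 completes the 12 down.
R3C2 = 12 − 3 = 9 completes the 12 across.
Given what's placed, R2C1 must be 3 to fit the 11 across and 4 down.
R2C2 = 11 − 4 = 7 completes the 11 across.
R1C1 = 4 − 3 = 1 completes the 4 down.
R1C2 = 13 − 9 = 4 completes the 13 across.

3, 7, 1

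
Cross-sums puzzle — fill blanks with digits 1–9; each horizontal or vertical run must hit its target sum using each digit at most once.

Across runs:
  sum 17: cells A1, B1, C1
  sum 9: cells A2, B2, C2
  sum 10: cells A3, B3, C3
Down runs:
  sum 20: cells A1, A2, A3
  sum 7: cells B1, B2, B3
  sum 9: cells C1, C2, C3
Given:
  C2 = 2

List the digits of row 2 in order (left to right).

7 in 3 cells must be {1,2,4}.
No cell is forced outright now. B2 can only be 1 or 4 (the digits allowed by both its 9 across and its 7 down). If B2 = 4: that forces A2 = 3, after which A3 would have to be in {1,2,3,4,5,6,7} for the 10 across but in {8,9} for the 20 down — contradiction. So B2 = 1.
A2 = 9 − 3 = 6 completes the 9 across.

6 1 2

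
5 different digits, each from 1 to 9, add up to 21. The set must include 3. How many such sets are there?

5 distinct digits from 1–9 sum between 15 and 35.
Keeping only sets containing 3.
Enumerating: {1,2,3,6,9}, {1,2,3,7,8}, {1,3,4,5,8}, {1,3,4,6,7}, {2,3,4,5,7}.

5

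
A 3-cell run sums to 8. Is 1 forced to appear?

Yes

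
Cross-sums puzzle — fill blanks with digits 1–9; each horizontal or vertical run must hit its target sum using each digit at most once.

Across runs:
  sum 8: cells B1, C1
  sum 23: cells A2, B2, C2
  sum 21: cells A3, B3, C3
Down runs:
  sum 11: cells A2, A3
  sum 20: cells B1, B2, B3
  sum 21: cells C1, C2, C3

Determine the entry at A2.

23 in 3 cells must be {6,8,9}.
Nothing is forced directly, so branch on C1, whose candidates are 5 or 6 or 7. If C1 = 6: then B1 would have to be in {2} for the 8 across but in {3,4,5,6,7,8,9} for the 20 down — contradiction. If C1 = 7: then B1 would have to be in {1} for the 8 across but in {3,4,5,6,7,8,9} for the 20 down — contradiction. So C1 = 5.
B1 = 8 − 5 = 3 completes the 8 across.
Given what's placed, C2 must be 9 to fit the 23 across and 21 down.
C3 = 21 − 14 = 7 completes the 21 down.
B2 = 8: the only remaining digit allowed by both the 23 across and the 20 down.
B3 = 20 − 11 = 9 completes the 20 down.
A2 = 23 − 17 = 6 completes the 23 across.

6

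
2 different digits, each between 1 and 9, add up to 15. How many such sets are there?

2

2 distinct digits from 1–9 sum between 3 and 17.
Enumerating: {6,9}, {7,8}.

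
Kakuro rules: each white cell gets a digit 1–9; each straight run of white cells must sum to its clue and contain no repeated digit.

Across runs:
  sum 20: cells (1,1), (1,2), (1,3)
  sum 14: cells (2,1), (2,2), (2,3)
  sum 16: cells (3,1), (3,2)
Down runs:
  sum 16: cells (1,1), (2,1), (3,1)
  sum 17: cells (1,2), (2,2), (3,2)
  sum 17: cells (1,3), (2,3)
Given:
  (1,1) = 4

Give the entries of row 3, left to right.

16 in 2 cells must be {7,9}; 17 in 2 cells must be {8,9}.
(1,3) = 9: the only remaining digit allowed by both the 20 across and the 17 down.
(2,3) = 17 − 9 = 8 completes the 17 down.
(1,2) = 20 − 13 = 7 completes the 20 across.
Given what's placed, (2,1) must be 5 to fit the 14 across and 16 down.
(2,2) = 14 − 13 = 1 completes the 14 across.
(3,1) = 16 − 9 = 7 completes the 16 down.
(3,2) = 16 − 7 = 9 completes the 16 across.

7 9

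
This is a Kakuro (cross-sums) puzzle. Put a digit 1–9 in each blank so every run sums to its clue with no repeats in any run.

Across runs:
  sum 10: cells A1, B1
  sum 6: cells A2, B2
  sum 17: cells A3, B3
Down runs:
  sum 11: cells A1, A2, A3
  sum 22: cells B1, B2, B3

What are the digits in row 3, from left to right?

17 in 2 cells must be {8,9}.
The 6 across and the 22 down share only 5, so B2 = 5.
The 17 across and the 11 down share only 8, so A3 = 8.
B3 = 17 − 8 = 9 completes the 17 across.
B1 = 22 − 14 = 8 completes the 22 down.
A2 = 6 − 5 = 1 completes the 6 across.
A1 = 10 − 8 = 2 completes the 10 across.

8 9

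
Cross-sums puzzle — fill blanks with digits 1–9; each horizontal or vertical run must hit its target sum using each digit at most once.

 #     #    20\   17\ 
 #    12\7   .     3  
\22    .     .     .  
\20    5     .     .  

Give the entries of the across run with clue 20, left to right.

5 7 8

R1C2 = 7 − 3 = 4 completes the 7 across.
R2C1 = 12 − 5 = 7 completes the 12 down.
R2C2 = 9: the only remaining digit allowed by both the 22 across and the 20 down.
R2C3 = 22 − 16 = 6 completes the 22 across.
R3C2 = 20 − 13 = 7 completes the 20 down.
R3C3 = 20 − 12 = 8 completes the 20 across.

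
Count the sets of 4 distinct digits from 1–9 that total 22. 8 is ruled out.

4 distinct digits from 1–9 sum between 10 and 30.
Dropping sets that contain 8.
Enumerating: {1,5,7,9}, {2,4,7,9}, {2,5,6,9}, {3,4,6,9}, {4,5,6,7}.

5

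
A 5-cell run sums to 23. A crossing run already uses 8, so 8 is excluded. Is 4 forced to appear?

Counterexample: {1,2,5,6,9} sums to 23 under that restriction without using 4.

No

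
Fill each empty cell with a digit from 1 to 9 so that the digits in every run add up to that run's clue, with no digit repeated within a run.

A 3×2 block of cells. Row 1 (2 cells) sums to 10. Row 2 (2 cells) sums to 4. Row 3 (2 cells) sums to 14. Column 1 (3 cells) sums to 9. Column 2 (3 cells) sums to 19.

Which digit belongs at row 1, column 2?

4 in 2 cells must be {1,3}.
The 4 across and the 19 down share only 3, so (2,2) = 3.
Given what's placed, (3,2) must be 9 to fit the 14 across and 19 down.
(1,2) = 19 − 12 = 7 completes the 19 down.
(2,1) = 4 − 3 = 1 completes the 4 across.
(3,1) = 14 − 9 = 5 completes the 14 across.
(1,1) = 10 − 7 = 3 completes the 10 across.

7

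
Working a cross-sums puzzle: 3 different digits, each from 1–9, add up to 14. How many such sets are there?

3 distinct digits from 1–9 sum between 6 and 24.

8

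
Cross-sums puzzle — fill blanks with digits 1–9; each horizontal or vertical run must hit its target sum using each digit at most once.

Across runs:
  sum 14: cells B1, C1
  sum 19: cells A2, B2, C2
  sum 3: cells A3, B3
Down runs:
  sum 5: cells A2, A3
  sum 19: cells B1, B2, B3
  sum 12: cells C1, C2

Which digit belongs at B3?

3 in 2 cells must be {1,2}.
The 3 across and the 19 down share only 2, so B3 = 2.
A3 = 3 − 2 = 1 completes the 3 across.
A2 = 5 − 1 = 4 completes the 5 down.
No cell is forced outright now. B1 can only be 8 or 9 (the digits allowed by both its 14 across and its 19 down). If B1 = 8: then C1 would have to be in {6} for the 14 across but in {3,4,5,7,8,9} for the 12 down — contradiction. So B1 = 9.
C1 = 14 − 9 = 5 completes the 14 across.
B2 = 19 − 11 = 8 completes the 19 down.
C2 = 19 − 12 = 7 completes the 19 across.

2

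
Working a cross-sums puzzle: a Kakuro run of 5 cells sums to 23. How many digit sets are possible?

11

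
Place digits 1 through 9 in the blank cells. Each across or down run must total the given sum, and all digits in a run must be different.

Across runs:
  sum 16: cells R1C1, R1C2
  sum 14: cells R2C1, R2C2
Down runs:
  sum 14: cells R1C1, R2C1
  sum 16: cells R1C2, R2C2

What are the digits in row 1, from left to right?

9 7

16 in 2 cells must be {7,9}.
The 16 across and the 14 down share only 9, so R1C1 = 9.
R1C2 = 16 − 9 = 7 completes the 16 across.
R2C1 = 14 − 9 = 5 completes the 14 down.
R2C2 = 14 − 5 = 9 completes the 14 across.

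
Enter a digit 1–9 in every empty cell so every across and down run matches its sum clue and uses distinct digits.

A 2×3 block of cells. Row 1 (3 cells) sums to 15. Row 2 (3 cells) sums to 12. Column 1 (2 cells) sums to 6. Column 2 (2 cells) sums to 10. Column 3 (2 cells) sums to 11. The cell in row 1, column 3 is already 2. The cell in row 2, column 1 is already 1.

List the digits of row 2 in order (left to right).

1 2 9

(1,1) = 6 − 1 = 5 completes the 6 down.
(1,2) = 15 − 7 = 8 completes the 15 across.
(2,2) = 10 − 8 = 2 completes the 10 down.
(2,3) = 12 − 3 = 9 completes the 12 across.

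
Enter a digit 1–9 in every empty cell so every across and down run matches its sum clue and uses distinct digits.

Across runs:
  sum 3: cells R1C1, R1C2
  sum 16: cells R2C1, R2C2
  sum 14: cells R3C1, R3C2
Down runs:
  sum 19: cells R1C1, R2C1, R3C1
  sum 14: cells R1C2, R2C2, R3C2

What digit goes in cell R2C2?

7

3 in 2 cells must be {1,2}; 16 in 2 cells must be {7,9}.
The 3 across and the 19 down share only 2, so R1C1 = 2.
R1C2 = 3 − 2 = 1 completes the 3 across.
Given what's placed, R2C1 must be 9 to fit the 16 across and 19 down.
R2C2 = 16 − 9 = 7 completes the 16 across.
R3C1 = 19 − 11 = 8 completes the 19 down.
R3C2 = 14 − 8 = 6 completes the 14 across.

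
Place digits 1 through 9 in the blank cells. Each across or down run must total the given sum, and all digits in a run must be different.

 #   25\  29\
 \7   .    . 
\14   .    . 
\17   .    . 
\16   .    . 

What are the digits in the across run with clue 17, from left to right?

8 9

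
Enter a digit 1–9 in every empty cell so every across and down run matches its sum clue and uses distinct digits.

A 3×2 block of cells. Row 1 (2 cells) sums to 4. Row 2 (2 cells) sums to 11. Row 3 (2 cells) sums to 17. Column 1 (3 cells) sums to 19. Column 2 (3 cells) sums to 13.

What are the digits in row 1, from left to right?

3 1

4 in 2 cells must be {1,3}; 17 in 2 cells must be {8,9}.
The 4 across and the 19 down share only 3, so (1,1) = 3.
(1,2) = 4 − 3 = 1 completes the 4 across.
Given what's placed, (3,1) must be 9 to fit the 17 across and 19 down.
(3,2) = 17 − 9 = 8 completes the 17 across.
(2,1) = 19 − 12 = 7 completes the 19 down.
(2,2) = 11 − 7 = 4 completes the 11 across.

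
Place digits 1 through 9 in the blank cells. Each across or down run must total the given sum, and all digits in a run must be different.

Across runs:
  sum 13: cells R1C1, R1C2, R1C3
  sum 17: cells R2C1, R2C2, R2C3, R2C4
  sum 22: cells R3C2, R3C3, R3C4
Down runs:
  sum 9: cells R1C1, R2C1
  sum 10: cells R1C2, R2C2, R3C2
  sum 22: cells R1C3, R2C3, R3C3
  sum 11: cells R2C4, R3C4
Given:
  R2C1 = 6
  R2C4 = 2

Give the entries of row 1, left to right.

3 1 9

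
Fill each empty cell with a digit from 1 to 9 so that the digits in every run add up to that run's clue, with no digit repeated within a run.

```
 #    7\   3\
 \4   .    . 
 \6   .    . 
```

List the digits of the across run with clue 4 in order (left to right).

4 in 2 cells must be {1,3}; 3 in 2 cells must be {1,2}.
The 4 across and the 3 down share only 1, so R1C2 = 1.
R2C2 = 3 − 1 = 2 completes the 3 down.
R1C1 = 4 − 1 = 3 completes the 4 across.
R2C1 = 6 − 2 = 4 completes the 6 across.

3 1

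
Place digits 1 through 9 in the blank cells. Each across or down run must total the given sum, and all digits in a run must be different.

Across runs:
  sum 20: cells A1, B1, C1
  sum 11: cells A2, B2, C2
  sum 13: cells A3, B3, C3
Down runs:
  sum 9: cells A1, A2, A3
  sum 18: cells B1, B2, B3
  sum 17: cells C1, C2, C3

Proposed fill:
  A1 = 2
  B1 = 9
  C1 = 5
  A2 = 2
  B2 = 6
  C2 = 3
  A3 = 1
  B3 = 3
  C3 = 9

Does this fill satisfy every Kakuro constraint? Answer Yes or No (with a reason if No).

No — the down run A1–A3 sums to 5, not 9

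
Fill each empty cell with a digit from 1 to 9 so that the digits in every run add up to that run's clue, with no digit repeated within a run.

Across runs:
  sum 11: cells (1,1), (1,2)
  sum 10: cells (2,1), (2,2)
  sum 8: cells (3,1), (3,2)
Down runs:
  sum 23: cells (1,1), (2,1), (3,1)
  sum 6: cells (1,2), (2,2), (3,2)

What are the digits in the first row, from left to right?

8 3

23 in 3 cells must be {6,8,9}; 6 in 3 cells must be {1,2,3}.
The 8 across and the 23 down share only 6, so (3,1) = 6.
(3,2) = 8 − 6 = 2 completes the 8 across.
Given what's placed, (1,2) must be 3 to fit the 11 across and 6 down.
(2,2) = 6 − 5 = 1 completes the 6 down.
(1,1) = 11 − 3 = 8 completes the 11 across.
(2,1) = 10 − 1 = 9 completes the 10 across.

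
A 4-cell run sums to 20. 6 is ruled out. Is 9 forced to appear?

Counterexample: {1,4,7,8} sums to 20 under that restriction without using 9.

No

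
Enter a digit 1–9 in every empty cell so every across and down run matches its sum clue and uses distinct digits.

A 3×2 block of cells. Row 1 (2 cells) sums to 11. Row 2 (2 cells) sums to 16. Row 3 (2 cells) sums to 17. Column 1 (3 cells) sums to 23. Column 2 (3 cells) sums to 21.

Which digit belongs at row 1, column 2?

16 in 2 cells must be {7,9}; 17 in 2 cells must be {8,9}; 23 in 3 cells must be {6,8,9}.
The 16 across and the 23 down share only 9, so (2,1) = 9.
(2,2) = 16 − 9 = 7 completes the 16 across.
Given what's placed, (3,1) must be 8 to fit the 17 across and 23 down.
(3,2) = 17 − 8 = 9 completes the 17 across.
(1,1) = 23 − 17 = 6 completes the 23 down.
(1,2) = 11 − 6 = 5 completes the 11 across.

5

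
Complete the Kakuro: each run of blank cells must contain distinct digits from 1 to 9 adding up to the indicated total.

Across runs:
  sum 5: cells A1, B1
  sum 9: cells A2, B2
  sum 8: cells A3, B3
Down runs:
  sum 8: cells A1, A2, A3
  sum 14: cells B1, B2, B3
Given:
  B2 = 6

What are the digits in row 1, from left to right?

4, 1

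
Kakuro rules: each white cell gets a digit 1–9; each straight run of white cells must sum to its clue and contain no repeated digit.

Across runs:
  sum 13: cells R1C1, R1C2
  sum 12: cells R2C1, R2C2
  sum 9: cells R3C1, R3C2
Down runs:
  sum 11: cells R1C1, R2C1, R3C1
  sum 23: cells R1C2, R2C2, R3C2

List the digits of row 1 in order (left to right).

7, 6

23 in 3 cells must be {6,8,9}.
Nothing is forced directly, so branch on R3C2, whose candidates are 6 or 8. If R3C2 = 6: that forces R3C1 = 3, R2C1 = 7, after which R2C2 would have to be in {5} for the 12 across but in {8,9} for the 23 down — contradiction. So R3C2 = 8.
Given what's placed, R2C2 must be 9 to fit the 12 across and 23 down.
R3C1 = 9 − 8 = 1 completes the 9 across.
R1C2 = 23 − 17 = 6 completes the 23 down.
R2C1 = 12 − 9 = 3 completes the 12 across.
R1C1 = 13 − 6 = 7 completes the 13 across.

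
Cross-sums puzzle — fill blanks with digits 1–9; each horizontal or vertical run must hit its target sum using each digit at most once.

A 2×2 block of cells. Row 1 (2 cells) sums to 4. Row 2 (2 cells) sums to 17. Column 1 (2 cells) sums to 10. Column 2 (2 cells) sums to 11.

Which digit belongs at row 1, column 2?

4 in 2 cells must be {1,3}; 17 in 2 cells must be {8,9}.
The 4 across and the 11 down share only 3, so (1,2) = 3.
(2,2) = 11 − 3 = 8 completes the 11 down.
(1,1) = 4 − 3 = 1 completes the 4 across.
(2,1) = 17 − 8 = 9 completes the 17 across.

3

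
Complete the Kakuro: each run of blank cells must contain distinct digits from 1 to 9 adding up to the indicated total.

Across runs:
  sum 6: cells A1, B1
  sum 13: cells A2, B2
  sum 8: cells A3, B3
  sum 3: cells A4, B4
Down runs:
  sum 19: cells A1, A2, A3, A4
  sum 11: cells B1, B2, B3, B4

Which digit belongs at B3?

3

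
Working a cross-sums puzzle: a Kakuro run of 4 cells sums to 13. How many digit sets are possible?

3

4 distinct digits from 1–9 sum between 10 and 30.
Enumerating: {1,2,3,7}, {1,2,4,6}, {1,3,4,5}.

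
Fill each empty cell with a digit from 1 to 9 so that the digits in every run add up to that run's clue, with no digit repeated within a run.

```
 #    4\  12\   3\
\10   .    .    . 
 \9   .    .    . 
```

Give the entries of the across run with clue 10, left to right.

1 7 2

4 in 2 cells must be {1,3}; 3 in 2 cells must be {1,2}.
Nothing is forced directly, so branch on R1C3, whose candidates are 1 or 2. If R1C3 = 1: that forces R1C1 = 3, after which R1C2 would have to be in {6} for the 10 across but in {3,4,5,7,8,9} for the 12 down — contradiction. So R1C3 = 2.
R2C3 = 3 − 2 = 1 completes the 3 down.
Given what's placed, R2C1 must be 3 to fit the 9 across and 4 down.
R2C2 = 9 − 4 = 5 completes the 9 across.
R1C1 = 4 − 3 = 1 completes the 4 down.
R1C2 = 10 − 3 = 7 completes the 10 across.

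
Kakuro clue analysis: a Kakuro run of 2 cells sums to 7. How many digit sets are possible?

3

2 distinct digits from 1–9 sum between 3 and 17.
Enumerating: {1,6}, {2,5}, {3,4}.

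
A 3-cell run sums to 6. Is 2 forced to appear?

Yes

The only way to make 6 from 3 distinct digits is {1,2,3}, which contains 2.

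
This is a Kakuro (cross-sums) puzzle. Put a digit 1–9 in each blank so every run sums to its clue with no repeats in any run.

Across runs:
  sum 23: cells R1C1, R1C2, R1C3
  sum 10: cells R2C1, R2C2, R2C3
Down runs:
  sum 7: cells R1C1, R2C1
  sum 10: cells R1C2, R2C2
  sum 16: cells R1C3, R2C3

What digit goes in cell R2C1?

1

23 in 3 cells must be {6,8,9}; 16 in 2 cells must be {7,9}.
The 23 across and the 7 down share only 6, so R1C1 = 6.
Given what's placed, R1C3 must be 9 to fit the 23 across and 16 down.
R2C1 = 7 − 6 = 1 completes the 7 down.
R2C3 = 16 − 9 = 7 completes the 16 down.
R1C2 = 23 − 15 = 8 completes the 23 across.
R2C2 = 10 − 8 = 2 completes the 10 across.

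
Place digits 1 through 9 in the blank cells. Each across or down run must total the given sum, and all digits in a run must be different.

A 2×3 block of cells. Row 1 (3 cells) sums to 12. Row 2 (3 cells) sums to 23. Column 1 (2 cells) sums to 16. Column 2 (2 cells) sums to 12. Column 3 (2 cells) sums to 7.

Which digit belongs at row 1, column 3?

1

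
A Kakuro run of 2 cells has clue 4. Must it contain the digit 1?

The only way to make 4 from 2 distinct digits is {1,3}, which contains 1.

Yes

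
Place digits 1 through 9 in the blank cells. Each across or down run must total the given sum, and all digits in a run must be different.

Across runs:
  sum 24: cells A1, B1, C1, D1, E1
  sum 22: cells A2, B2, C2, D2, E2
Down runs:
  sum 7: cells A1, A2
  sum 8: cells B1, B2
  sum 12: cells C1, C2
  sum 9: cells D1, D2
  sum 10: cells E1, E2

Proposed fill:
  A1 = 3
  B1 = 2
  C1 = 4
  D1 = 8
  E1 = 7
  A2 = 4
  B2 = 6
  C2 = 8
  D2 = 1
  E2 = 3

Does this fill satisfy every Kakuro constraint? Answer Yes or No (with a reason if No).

Yes

Across: 3+2+4+8+7=24; 4+6+8+1+3=22. Down: 3+4=7; 2+6=8; 4+8=12; 8+1=9; 7+3=10. No digit repeats within any run.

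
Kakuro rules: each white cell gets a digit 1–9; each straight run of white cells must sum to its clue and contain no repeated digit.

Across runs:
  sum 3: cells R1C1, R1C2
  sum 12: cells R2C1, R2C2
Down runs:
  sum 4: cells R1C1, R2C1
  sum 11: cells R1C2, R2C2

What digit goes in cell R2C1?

3

3 in 2 cells must be {1,2}; 4 in 2 cells must be {1,3}.
The 3 across and the 4 down share only 1, so R1C1 = 1.
R1C2 = 3 − 1 = 2 completes the 3 across.
R2C1 = 4 − 1 = 3 completes the 4 down.
R2C2 = 12 − 3 = 9 completes the 12 across.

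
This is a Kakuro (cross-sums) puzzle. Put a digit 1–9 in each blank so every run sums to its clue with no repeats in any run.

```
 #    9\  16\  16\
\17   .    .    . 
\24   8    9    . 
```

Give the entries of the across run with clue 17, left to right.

24 in 3 cells must be {7,8,9}; 16 in 2 cells must be {7,9}.
R1C1 = 9 − 8 = 1 completes the 9 down.
R1C2 = 16 − 9 = 7 completes the 16 down.
R1C3 = 17 − 8 = 9 completes the 17 across.
R2C3 = 24 − 17 = 7 completes the 24 across.

1 7 9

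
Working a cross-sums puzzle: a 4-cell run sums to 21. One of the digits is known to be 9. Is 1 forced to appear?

Counterexample: {2,3,7,9} sums to 21 under that restriction without using 1.

No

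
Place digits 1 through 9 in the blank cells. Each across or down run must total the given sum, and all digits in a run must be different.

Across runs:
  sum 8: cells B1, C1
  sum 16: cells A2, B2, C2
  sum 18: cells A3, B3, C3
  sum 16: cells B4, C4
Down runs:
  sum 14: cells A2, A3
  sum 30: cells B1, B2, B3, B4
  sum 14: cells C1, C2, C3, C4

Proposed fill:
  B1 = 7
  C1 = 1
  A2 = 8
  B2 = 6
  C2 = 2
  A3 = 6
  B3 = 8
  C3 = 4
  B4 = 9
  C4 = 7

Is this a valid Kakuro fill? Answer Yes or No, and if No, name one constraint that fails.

Across: 7+1=8; 8+6+2=16; 6+8+4=18; 9+7=16. Down: 8+6=14; 7+6+8+9=30; 1+2+4+7=14. No digit repeats within any run.

Yes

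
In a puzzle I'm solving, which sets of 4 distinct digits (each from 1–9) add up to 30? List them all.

4 distinct digits from 1–9 sum between 10 and 30.
Only one set works: {6,7,8,9}.

{6,7,8,9}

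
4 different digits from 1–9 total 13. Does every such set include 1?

Every partition of 13 into 4 distinct digits includes 1: {1,2,3,7}, {1,2,4,6}, {1,3,4,5}.

Yes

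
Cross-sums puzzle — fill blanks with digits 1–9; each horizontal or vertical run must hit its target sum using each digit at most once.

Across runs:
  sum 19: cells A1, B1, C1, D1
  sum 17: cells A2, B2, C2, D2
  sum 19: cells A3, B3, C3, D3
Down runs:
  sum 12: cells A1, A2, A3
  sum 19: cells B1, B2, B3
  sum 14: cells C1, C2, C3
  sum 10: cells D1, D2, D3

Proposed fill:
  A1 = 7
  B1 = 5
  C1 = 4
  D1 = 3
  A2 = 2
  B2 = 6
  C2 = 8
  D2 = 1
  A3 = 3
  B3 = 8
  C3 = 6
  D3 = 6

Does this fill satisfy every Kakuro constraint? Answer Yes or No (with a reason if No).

No — the across run A3–D3 sums to 23, not 19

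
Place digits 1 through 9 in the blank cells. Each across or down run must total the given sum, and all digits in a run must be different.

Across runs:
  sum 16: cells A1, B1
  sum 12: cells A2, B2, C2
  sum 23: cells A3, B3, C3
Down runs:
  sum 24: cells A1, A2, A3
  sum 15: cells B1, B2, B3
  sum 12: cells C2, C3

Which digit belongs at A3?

8

16 in 2 cells must be {7,9}; 23 in 3 cells must be {6,8,9}; 24 in 3 cells must be {7,8,9}.
Nothing is forced directly, so branch on A1, whose candidates are 7 or 9. If A1 = 7: that forces B1 = 9, after which B3 would have to be in {6,8,9} for the 23 across but in {1,2,4,5} for the 15 down — contradiction. So A1 = 9.
B1 = 16 − 9 = 7 completes the 16 across.
Given what's placed, A3 must be 8 to fit the 23 across and 24 down.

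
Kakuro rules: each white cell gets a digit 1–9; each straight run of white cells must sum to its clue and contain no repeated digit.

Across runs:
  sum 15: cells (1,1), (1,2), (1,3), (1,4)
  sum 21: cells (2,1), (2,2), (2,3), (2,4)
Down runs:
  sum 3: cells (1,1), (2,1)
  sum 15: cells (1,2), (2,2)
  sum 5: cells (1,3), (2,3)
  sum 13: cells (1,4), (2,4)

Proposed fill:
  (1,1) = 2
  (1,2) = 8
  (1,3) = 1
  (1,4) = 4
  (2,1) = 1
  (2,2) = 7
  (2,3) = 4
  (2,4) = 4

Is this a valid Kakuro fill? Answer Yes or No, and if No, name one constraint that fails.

No — the down run (1,4)–(2,4) sums to 8, not 13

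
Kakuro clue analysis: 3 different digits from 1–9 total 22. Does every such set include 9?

Yes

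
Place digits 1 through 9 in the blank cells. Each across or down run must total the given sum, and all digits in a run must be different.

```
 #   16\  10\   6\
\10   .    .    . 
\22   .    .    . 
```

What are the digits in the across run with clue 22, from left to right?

9, 8, 5

16 in 2 cells must be {7,9}.
The 10 across and the 16 down share only 7, so R1C1 = 7.
R2C1 = 16 − 7 = 9 completes the 16 down.
Given what's placed, R2C3 must be 5 to fit the 22 across and 6 down.
R1C3 = 6 − 5 = 1 completes the 6 down.
R2C2 = 22 − 14 = 8 completes the 22 across.
R1C2 = 10 − 8 = 2 completes the 10 across.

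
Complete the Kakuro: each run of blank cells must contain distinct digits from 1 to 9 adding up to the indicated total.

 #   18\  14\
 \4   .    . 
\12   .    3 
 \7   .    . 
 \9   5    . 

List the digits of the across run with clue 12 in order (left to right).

9 3

4 in 2 cells must be {1,3}.
R1C2 = 1: the only remaining digit allowed by both the 4 across and the 14 down.
R2C1 = 12 − 3 = 9 completes the 12 across.
R4C2 = 9 − 5 = 4 completes the 9 across.
R1C1 = 4 − 1 = 3 completes the 4 across.
R3C1 = 18 − 17 = 1 completes the 18 down.
R3C2 = 7 − 1 = 6 completes the 7 across.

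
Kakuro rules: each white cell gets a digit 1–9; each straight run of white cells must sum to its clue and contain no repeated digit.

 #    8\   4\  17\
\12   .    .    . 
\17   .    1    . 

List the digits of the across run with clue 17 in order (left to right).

4 in 2 cells must be {1,3}; 17 in 2 cells must be {8,9}.
R1C2 = 4 − 1 = 3 completes the 4 down.
R1C3 = 8: the only remaining digit allowed by both the 12 across and the 17 down.
R2C1 = 7: the only remaining digit allowed by both the 17 across and the 8 down.
R2C3 = 17 − 8 = 9 completes the 17 across.
R1C1 = 12 − 11 = 1 completes the 12 across.

7 1 9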